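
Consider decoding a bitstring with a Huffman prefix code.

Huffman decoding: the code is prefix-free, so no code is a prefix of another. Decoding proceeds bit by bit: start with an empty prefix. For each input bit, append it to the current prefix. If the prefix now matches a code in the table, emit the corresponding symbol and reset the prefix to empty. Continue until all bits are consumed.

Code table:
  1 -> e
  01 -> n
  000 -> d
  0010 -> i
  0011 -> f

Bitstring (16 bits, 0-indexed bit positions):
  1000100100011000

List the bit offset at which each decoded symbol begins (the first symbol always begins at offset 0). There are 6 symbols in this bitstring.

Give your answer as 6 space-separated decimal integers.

Answer: 0 1 4 5 9 13

Derivation:
Bit 0: prefix='1' -> emit 'e', reset
Bit 1: prefix='0' (no match yet)
Bit 2: prefix='00' (no match yet)
Bit 3: prefix='000' -> emit 'd', reset
Bit 4: prefix='1' -> emit 'e', reset
Bit 5: prefix='0' (no match yet)
Bit 6: prefix='00' (no match yet)
Bit 7: prefix='001' (no match yet)
Bit 8: prefix='0010' -> emit 'i', reset
Bit 9: prefix='0' (no match yet)
Bit 10: prefix='00' (no match yet)
Bit 11: prefix='001' (no match yet)
Bit 12: prefix='0011' -> emit 'f', reset
Bit 13: prefix='0' (no match yet)
Bit 14: prefix='00' (no match yet)
Bit 15: prefix='000' -> emit 'd', reset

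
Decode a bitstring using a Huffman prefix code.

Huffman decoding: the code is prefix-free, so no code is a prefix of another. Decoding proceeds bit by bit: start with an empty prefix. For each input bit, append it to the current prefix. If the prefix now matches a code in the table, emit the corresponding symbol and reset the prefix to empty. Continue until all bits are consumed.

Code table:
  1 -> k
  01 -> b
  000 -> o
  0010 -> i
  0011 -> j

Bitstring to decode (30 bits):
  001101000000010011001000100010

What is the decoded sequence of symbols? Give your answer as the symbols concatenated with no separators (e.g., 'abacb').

Bit 0: prefix='0' (no match yet)
Bit 1: prefix='00' (no match yet)
Bit 2: prefix='001' (no match yet)
Bit 3: prefix='0011' -> emit 'j', reset
Bit 4: prefix='0' (no match yet)
Bit 5: prefix='01' -> emit 'b', reset
Bit 6: prefix='0' (no match yet)
Bit 7: prefix='00' (no match yet)
Bit 8: prefix='000' -> emit 'o', reset
Bit 9: prefix='0' (no match yet)
Bit 10: prefix='00' (no match yet)
Bit 11: prefix='000' -> emit 'o', reset
Bit 12: prefix='0' (no match yet)
Bit 13: prefix='01' -> emit 'b', reset
Bit 14: prefix='0' (no match yet)
Bit 15: prefix='00' (no match yet)
Bit 16: prefix='001' (no match yet)
Bit 17: prefix='0011' -> emit 'j', reset
Bit 18: prefix='0' (no match yet)
Bit 19: prefix='00' (no match yet)
Bit 20: prefix='001' (no match yet)
Bit 21: prefix='0010' -> emit 'i', reset
Bit 22: prefix='0' (no match yet)
Bit 23: prefix='00' (no match yet)
Bit 24: prefix='001' (no match yet)
Bit 25: prefix='0010' -> emit 'i', reset
Bit 26: prefix='0' (no match yet)
Bit 27: prefix='00' (no match yet)
Bit 28: prefix='001' (no match yet)
Bit 29: prefix='0010' -> emit 'i', reset

Answer: jboobjiii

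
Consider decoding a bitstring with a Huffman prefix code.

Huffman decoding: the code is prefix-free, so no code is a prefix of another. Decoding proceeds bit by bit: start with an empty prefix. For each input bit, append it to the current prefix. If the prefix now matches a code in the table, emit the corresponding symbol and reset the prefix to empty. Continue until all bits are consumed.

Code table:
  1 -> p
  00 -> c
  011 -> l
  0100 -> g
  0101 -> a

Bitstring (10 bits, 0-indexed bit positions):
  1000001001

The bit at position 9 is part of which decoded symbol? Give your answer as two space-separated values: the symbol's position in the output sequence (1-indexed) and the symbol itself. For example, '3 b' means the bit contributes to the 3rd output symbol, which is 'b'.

Bit 0: prefix='1' -> emit 'p', reset
Bit 1: prefix='0' (no match yet)
Bit 2: prefix='00' -> emit 'c', reset
Bit 3: prefix='0' (no match yet)
Bit 4: prefix='00' -> emit 'c', reset
Bit 5: prefix='0' (no match yet)
Bit 6: prefix='01' (no match yet)
Bit 7: prefix='010' (no match yet)
Bit 8: prefix='0100' -> emit 'g', reset
Bit 9: prefix='1' -> emit 'p', reset

Answer: 5 p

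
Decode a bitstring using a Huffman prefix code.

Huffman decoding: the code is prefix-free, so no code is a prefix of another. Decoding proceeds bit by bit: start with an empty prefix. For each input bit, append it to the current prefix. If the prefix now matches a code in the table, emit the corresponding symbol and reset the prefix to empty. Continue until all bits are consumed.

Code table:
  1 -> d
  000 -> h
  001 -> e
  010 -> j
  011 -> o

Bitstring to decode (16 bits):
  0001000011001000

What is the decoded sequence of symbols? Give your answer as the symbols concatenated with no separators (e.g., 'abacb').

Bit 0: prefix='0' (no match yet)
Bit 1: prefix='00' (no match yet)
Bit 2: prefix='000' -> emit 'h', reset
Bit 3: prefix='1' -> emit 'd', reset
Bit 4: prefix='0' (no match yet)
Bit 5: prefix='00' (no match yet)
Bit 6: prefix='000' -> emit 'h', reset
Bit 7: prefix='0' (no match yet)
Bit 8: prefix='01' (no match yet)
Bit 9: prefix='011' -> emit 'o', reset
Bit 10: prefix='0' (no match yet)
Bit 11: prefix='00' (no match yet)
Bit 12: prefix='001' -> emit 'e', reset
Bit 13: prefix='0' (no match yet)
Bit 14: prefix='00' (no match yet)
Bit 15: prefix='000' -> emit 'h', reset

Answer: hdhoeh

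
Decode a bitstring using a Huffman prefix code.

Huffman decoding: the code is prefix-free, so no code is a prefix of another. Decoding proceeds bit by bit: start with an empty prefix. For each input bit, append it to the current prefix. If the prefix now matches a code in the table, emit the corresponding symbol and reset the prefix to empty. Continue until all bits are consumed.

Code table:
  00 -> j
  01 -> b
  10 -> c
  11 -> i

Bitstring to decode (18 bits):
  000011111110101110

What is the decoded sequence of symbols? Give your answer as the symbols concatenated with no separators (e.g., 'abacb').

Bit 0: prefix='0' (no match yet)
Bit 1: prefix='00' -> emit 'j', reset
Bit 2: prefix='0' (no match yet)
Bit 3: prefix='00' -> emit 'j', reset
Bit 4: prefix='1' (no match yet)
Bit 5: prefix='11' -> emit 'i', reset
Bit 6: prefix='1' (no match yet)
Bit 7: prefix='11' -> emit 'i', reset
Bit 8: prefix='1' (no match yet)
Bit 9: prefix='11' -> emit 'i', reset
Bit 10: prefix='1' (no match yet)
Bit 11: prefix='10' -> emit 'c', reset
Bit 12: prefix='1' (no match yet)
Bit 13: prefix='10' -> emit 'c', reset
Bit 14: prefix='1' (no match yet)
Bit 15: prefix='11' -> emit 'i', reset
Bit 16: prefix='1' (no match yet)
Bit 17: prefix='10' -> emit 'c', reset

Answer: jjiiiccic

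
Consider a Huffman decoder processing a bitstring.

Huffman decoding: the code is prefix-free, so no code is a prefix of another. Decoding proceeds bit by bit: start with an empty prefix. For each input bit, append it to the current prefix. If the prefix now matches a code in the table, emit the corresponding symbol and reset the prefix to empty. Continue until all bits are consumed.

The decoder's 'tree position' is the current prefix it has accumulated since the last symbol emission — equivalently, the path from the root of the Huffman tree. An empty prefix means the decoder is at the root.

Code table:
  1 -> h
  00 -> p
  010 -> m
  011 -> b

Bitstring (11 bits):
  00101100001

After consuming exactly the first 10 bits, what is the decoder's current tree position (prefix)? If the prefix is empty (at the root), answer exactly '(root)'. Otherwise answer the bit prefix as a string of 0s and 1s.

Bit 0: prefix='0' (no match yet)
Bit 1: prefix='00' -> emit 'p', reset
Bit 2: prefix='1' -> emit 'h', reset
Bit 3: prefix='0' (no match yet)
Bit 4: prefix='01' (no match yet)
Bit 5: prefix='011' -> emit 'b', reset
Bit 6: prefix='0' (no match yet)
Bit 7: prefix='00' -> emit 'p', reset
Bit 8: prefix='0' (no match yet)
Bit 9: prefix='00' -> emit 'p', reset

Answer: (root)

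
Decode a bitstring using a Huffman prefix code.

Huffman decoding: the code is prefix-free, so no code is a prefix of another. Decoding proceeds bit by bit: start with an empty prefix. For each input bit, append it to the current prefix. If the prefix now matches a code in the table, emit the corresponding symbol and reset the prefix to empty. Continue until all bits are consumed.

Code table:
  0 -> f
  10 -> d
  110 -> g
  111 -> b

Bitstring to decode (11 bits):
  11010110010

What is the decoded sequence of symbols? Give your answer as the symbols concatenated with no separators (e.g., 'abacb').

Answer: gdgfd

Derivation:
Bit 0: prefix='1' (no match yet)
Bit 1: prefix='11' (no match yet)
Bit 2: prefix='110' -> emit 'g', reset
Bit 3: prefix='1' (no match yet)
Bit 4: prefix='10' -> emit 'd', reset
Bit 5: prefix='1' (no match yet)
Bit 6: prefix='11' (no match yet)
Bit 7: prefix='110' -> emit 'g', reset
Bit 8: prefix='0' -> emit 'f', reset
Bit 9: prefix='1' (no match yet)
Bit 10: prefix='10' -> emit 'd', reset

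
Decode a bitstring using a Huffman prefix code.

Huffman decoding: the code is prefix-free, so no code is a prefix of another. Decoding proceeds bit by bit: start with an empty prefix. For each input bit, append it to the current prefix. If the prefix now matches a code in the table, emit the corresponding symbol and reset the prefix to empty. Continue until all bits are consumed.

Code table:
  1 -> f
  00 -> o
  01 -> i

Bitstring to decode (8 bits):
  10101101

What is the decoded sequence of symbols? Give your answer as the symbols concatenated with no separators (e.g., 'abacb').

Answer: fiifi

Derivation:
Bit 0: prefix='1' -> emit 'f', reset
Bit 1: prefix='0' (no match yet)
Bit 2: prefix='01' -> emit 'i', reset
Bit 3: prefix='0' (no match yet)
Bit 4: prefix='01' -> emit 'i', reset
Bit 5: prefix='1' -> emit 'f', reset
Bit 6: prefix='0' (no match yet)
Bit 7: prefix='01' -> emit 'i', reset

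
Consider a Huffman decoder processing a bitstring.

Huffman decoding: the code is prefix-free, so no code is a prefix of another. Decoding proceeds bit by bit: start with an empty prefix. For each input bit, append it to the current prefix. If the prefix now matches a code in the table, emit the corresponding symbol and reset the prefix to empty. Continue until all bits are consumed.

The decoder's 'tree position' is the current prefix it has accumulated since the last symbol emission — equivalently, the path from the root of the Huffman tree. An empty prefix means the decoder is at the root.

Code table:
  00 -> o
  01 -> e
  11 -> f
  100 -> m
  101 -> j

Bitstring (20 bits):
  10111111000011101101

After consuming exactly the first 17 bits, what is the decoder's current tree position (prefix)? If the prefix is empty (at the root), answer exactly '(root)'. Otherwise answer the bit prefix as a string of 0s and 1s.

Bit 0: prefix='1' (no match yet)
Bit 1: prefix='10' (no match yet)
Bit 2: prefix='101' -> emit 'j', reset
Bit 3: prefix='1' (no match yet)
Bit 4: prefix='11' -> emit 'f', reset
Bit 5: prefix='1' (no match yet)
Bit 6: prefix='11' -> emit 'f', reset
Bit 7: prefix='1' (no match yet)
Bit 8: prefix='10' (no match yet)
Bit 9: prefix='100' -> emit 'm', reset
Bit 10: prefix='0' (no match yet)
Bit 11: prefix='00' -> emit 'o', reset
Bit 12: prefix='1' (no match yet)
Bit 13: prefix='11' -> emit 'f', reset
Bit 14: prefix='1' (no match yet)
Bit 15: prefix='10' (no match yet)
Bit 16: prefix='101' -> emit 'j', reset

Answer: (root)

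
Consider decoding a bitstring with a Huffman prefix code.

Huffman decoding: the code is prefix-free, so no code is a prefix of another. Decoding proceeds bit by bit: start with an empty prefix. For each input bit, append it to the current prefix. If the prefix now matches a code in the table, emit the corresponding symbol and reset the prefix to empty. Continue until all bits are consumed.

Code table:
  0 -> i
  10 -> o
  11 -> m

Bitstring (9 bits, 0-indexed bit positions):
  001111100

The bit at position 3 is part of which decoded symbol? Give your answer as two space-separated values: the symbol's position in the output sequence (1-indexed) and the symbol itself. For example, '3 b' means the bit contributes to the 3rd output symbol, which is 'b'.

Bit 0: prefix='0' -> emit 'i', reset
Bit 1: prefix='0' -> emit 'i', reset
Bit 2: prefix='1' (no match yet)
Bit 3: prefix='11' -> emit 'm', reset
Bit 4: prefix='1' (no match yet)
Bit 5: prefix='11' -> emit 'm', reset
Bit 6: prefix='1' (no match yet)
Bit 7: prefix='10' -> emit 'o', reset

Answer: 3 m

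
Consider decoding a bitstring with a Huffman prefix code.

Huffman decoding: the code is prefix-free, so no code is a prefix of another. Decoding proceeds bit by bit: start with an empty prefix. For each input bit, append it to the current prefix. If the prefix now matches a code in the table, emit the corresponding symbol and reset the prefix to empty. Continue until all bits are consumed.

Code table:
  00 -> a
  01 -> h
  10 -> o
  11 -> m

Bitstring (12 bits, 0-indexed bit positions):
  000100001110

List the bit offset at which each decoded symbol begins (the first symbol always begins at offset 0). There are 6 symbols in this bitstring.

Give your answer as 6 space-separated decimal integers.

Bit 0: prefix='0' (no match yet)
Bit 1: prefix='00' -> emit 'a', reset
Bit 2: prefix='0' (no match yet)
Bit 3: prefix='01' -> emit 'h', reset
Bit 4: prefix='0' (no match yet)
Bit 5: prefix='00' -> emit 'a', reset
Bit 6: prefix='0' (no match yet)
Bit 7: prefix='00' -> emit 'a', reset
Bit 8: prefix='1' (no match yet)
Bit 9: prefix='11' -> emit 'm', reset
Bit 10: prefix='1' (no match yet)
Bit 11: prefix='10' -> emit 'o', reset

Answer: 0 2 4 6 8 10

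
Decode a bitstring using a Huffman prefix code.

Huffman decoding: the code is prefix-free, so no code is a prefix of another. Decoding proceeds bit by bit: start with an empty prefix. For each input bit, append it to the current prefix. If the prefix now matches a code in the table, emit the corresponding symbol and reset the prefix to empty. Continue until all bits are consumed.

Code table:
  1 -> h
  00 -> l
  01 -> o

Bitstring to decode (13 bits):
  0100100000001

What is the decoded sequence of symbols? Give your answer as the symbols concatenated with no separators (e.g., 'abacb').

Bit 0: prefix='0' (no match yet)
Bit 1: prefix='01' -> emit 'o', reset
Bit 2: prefix='0' (no match yet)
Bit 3: prefix='00' -> emit 'l', reset
Bit 4: prefix='1' -> emit 'h', reset
Bit 5: prefix='0' (no match yet)
Bit 6: prefix='00' -> emit 'l', reset
Bit 7: prefix='0' (no match yet)
Bit 8: prefix='00' -> emit 'l', reset
Bit 9: prefix='0' (no match yet)
Bit 10: prefix='00' -> emit 'l', reset
Bit 11: prefix='0' (no match yet)
Bit 12: prefix='01' -> emit 'o', reset

Answer: olhlllo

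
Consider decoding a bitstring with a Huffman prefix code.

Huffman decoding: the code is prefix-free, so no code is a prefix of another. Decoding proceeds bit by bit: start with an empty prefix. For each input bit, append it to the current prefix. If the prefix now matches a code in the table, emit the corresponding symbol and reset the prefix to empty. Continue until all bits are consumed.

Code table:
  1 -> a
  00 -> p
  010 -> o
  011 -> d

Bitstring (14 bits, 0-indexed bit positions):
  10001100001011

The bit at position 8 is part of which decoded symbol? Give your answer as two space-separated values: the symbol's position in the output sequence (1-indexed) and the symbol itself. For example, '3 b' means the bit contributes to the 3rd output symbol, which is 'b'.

Answer: 5 p

Derivation:
Bit 0: prefix='1' -> emit 'a', reset
Bit 1: prefix='0' (no match yet)
Bit 2: prefix='00' -> emit 'p', reset
Bit 3: prefix='0' (no match yet)
Bit 4: prefix='01' (no match yet)
Bit 5: prefix='011' -> emit 'd', reset
Bit 6: prefix='0' (no match yet)
Bit 7: prefix='00' -> emit 'p', reset
Bit 8: prefix='0' (no match yet)
Bit 9: prefix='00' -> emit 'p', reset
Bit 10: prefix='1' -> emit 'a', reset
Bit 11: prefix='0' (no match yet)
Bit 12: prefix='01' (no match yet)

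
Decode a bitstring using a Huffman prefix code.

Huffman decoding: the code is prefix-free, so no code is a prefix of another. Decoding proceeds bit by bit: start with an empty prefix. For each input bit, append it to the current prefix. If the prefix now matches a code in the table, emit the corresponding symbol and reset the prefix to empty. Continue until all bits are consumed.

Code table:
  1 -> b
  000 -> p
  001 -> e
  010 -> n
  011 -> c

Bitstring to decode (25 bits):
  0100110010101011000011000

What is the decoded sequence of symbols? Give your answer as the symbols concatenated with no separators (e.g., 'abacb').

Bit 0: prefix='0' (no match yet)
Bit 1: prefix='01' (no match yet)
Bit 2: prefix='010' -> emit 'n', reset
Bit 3: prefix='0' (no match yet)
Bit 4: prefix='01' (no match yet)
Bit 5: prefix='011' -> emit 'c', reset
Bit 6: prefix='0' (no match yet)
Bit 7: prefix='00' (no match yet)
Bit 8: prefix='001' -> emit 'e', reset
Bit 9: prefix='0' (no match yet)
Bit 10: prefix='01' (no match yet)
Bit 11: prefix='010' -> emit 'n', reset
Bit 12: prefix='1' -> emit 'b', reset
Bit 13: prefix='0' (no match yet)
Bit 14: prefix='01' (no match yet)
Bit 15: prefix='011' -> emit 'c', reset
Bit 16: prefix='0' (no match yet)
Bit 17: prefix='00' (no match yet)
Bit 18: prefix='000' -> emit 'p', reset
Bit 19: prefix='0' (no match yet)
Bit 20: prefix='01' (no match yet)
Bit 21: prefix='011' -> emit 'c', reset
Bit 22: prefix='0' (no match yet)
Bit 23: prefix='00' (no match yet)
Bit 24: prefix='000' -> emit 'p', reset

Answer: ncenbcpcp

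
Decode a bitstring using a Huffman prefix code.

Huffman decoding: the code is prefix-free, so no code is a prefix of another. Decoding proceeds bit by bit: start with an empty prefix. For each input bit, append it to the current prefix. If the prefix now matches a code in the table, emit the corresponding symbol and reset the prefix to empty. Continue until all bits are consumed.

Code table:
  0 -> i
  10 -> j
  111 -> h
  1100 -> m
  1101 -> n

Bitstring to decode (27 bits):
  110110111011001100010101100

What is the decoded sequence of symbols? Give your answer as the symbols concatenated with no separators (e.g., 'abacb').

Answer: njhimmijjm

Derivation:
Bit 0: prefix='1' (no match yet)
Bit 1: prefix='11' (no match yet)
Bit 2: prefix='110' (no match yet)
Bit 3: prefix='1101' -> emit 'n', reset
Bit 4: prefix='1' (no match yet)
Bit 5: prefix='10' -> emit 'j', reset
Bit 6: prefix='1' (no match yet)
Bit 7: prefix='11' (no match yet)
Bit 8: prefix='111' -> emit 'h', reset
Bit 9: prefix='0' -> emit 'i', reset
Bit 10: prefix='1' (no match yet)
Bit 11: prefix='11' (no match yet)
Bit 12: prefix='110' (no match yet)
Bit 13: prefix='1100' -> emit 'm', reset
Bit 14: prefix='1' (no match yet)
Bit 15: prefix='11' (no match yet)
Bit 16: prefix='110' (no match yet)
Bit 17: prefix='1100' -> emit 'm', reset
Bit 18: prefix='0' -> emit 'i', reset
Bit 19: prefix='1' (no match yet)
Bit 20: prefix='10' -> emit 'j', reset
Bit 21: prefix='1' (no match yet)
Bit 22: prefix='10' -> emit 'j', reset
Bit 23: prefix='1' (no match yet)
Bit 24: prefix='11' (no match yet)
Bit 25: prefix='110' (no match yet)
Bit 26: prefix='1100' -> emit 'm', reset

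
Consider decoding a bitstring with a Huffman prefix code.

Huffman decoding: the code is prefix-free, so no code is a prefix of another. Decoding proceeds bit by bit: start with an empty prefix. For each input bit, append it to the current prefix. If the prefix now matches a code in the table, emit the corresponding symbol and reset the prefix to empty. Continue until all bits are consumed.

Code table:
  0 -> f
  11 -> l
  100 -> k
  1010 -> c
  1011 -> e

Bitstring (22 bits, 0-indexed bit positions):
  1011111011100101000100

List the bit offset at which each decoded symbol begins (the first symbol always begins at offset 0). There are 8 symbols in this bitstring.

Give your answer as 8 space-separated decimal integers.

Answer: 0 4 6 10 13 17 18 19

Derivation:
Bit 0: prefix='1' (no match yet)
Bit 1: prefix='10' (no match yet)
Bit 2: prefix='101' (no match yet)
Bit 3: prefix='1011' -> emit 'e', reset
Bit 4: prefix='1' (no match yet)
Bit 5: prefix='11' -> emit 'l', reset
Bit 6: prefix='1' (no match yet)
Bit 7: prefix='10' (no match yet)
Bit 8: prefix='101' (no match yet)
Bit 9: prefix='1011' -> emit 'e', reset
Bit 10: prefix='1' (no match yet)
Bit 11: prefix='10' (no match yet)
Bit 12: prefix='100' -> emit 'k', reset
Bit 13: prefix='1' (no match yet)
Bit 14: prefix='10' (no match yet)
Bit 15: prefix='101' (no match yet)
Bit 16: prefix='1010' -> emit 'c', reset
Bit 17: prefix='0' -> emit 'f', reset
Bit 18: prefix='0' -> emit 'f', reset
Bit 19: prefix='1' (no match yet)
Bit 20: prefix='10' (no match yet)
Bit 21: prefix='100' -> emit 'k', reset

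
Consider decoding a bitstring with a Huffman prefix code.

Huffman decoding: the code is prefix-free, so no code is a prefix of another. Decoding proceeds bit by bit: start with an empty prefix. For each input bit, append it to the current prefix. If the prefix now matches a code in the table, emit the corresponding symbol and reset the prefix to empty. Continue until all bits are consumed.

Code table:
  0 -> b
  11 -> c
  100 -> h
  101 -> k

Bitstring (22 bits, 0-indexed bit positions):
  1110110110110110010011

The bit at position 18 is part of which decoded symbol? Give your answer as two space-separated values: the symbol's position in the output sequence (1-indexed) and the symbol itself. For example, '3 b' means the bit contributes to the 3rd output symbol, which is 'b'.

Answer: 7 h

Derivation:
Bit 0: prefix='1' (no match yet)
Bit 1: prefix='11' -> emit 'c', reset
Bit 2: prefix='1' (no match yet)
Bit 3: prefix='10' (no match yet)
Bit 4: prefix='101' -> emit 'k', reset
Bit 5: prefix='1' (no match yet)
Bit 6: prefix='10' (no match yet)
Bit 7: prefix='101' -> emit 'k', reset
Bit 8: prefix='1' (no match yet)
Bit 9: prefix='10' (no match yet)
Bit 10: prefix='101' -> emit 'k', reset
Bit 11: prefix='1' (no match yet)
Bit 12: prefix='10' (no match yet)
Bit 13: prefix='101' -> emit 'k', reset
Bit 14: prefix='1' (no match yet)
Bit 15: prefix='10' (no match yet)
Bit 16: prefix='100' -> emit 'h', reset
Bit 17: prefix='1' (no match yet)
Bit 18: prefix='10' (no match yet)
Bit 19: prefix='100' -> emit 'h', reset
Bit 20: prefix='1' (no match yet)
Bit 21: prefix='11' -> emit 'c', reset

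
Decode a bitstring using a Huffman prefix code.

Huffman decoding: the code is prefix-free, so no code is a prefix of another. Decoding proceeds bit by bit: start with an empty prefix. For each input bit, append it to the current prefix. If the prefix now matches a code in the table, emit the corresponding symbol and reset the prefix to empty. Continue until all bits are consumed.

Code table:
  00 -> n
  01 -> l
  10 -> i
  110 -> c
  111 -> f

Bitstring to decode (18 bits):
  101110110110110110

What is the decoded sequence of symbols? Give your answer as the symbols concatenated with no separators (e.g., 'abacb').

Bit 0: prefix='1' (no match yet)
Bit 1: prefix='10' -> emit 'i', reset
Bit 2: prefix='1' (no match yet)
Bit 3: prefix='11' (no match yet)
Bit 4: prefix='111' -> emit 'f', reset
Bit 5: prefix='0' (no match yet)
Bit 6: prefix='01' -> emit 'l', reset
Bit 7: prefix='1' (no match yet)
Bit 8: prefix='10' -> emit 'i', reset
Bit 9: prefix='1' (no match yet)
Bit 10: prefix='11' (no match yet)
Bit 11: prefix='110' -> emit 'c', reset
Bit 12: prefix='1' (no match yet)
Bit 13: prefix='11' (no match yet)
Bit 14: prefix='110' -> emit 'c', reset
Bit 15: prefix='1' (no match yet)
Bit 16: prefix='11' (no match yet)
Bit 17: prefix='110' -> emit 'c', reset

Answer: ifliccc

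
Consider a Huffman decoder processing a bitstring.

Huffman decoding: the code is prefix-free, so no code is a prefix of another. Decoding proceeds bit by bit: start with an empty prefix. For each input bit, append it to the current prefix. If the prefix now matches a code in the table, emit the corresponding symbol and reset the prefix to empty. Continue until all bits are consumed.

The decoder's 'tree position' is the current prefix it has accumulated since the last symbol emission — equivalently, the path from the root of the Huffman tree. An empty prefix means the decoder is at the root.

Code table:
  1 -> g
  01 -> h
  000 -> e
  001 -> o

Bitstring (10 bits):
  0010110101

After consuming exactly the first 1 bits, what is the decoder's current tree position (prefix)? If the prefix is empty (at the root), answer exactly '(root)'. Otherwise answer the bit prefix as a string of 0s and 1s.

Answer: 0

Derivation:
Bit 0: prefix='0' (no match yet)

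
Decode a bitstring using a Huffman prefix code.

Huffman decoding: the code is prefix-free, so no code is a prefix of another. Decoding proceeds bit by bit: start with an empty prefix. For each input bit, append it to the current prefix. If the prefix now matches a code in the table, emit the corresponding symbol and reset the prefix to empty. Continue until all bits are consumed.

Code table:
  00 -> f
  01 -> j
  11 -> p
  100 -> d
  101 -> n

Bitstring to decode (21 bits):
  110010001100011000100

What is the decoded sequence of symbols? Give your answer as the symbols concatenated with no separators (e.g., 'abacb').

Bit 0: prefix='1' (no match yet)
Bit 1: prefix='11' -> emit 'p', reset
Bit 2: prefix='0' (no match yet)
Bit 3: prefix='00' -> emit 'f', reset
Bit 4: prefix='1' (no match yet)
Bit 5: prefix='10' (no match yet)
Bit 6: prefix='100' -> emit 'd', reset
Bit 7: prefix='0' (no match yet)
Bit 8: prefix='01' -> emit 'j', reset
Bit 9: prefix='1' (no match yet)
Bit 10: prefix='10' (no match yet)
Bit 11: prefix='100' -> emit 'd', reset
Bit 12: prefix='0' (no match yet)
Bit 13: prefix='01' -> emit 'j', reset
Bit 14: prefix='1' (no match yet)
Bit 15: prefix='10' (no match yet)
Bit 16: prefix='100' -> emit 'd', reset
Bit 17: prefix='0' (no match yet)
Bit 18: prefix='01' -> emit 'j', reset
Bit 19: prefix='0' (no match yet)
Bit 20: prefix='00' -> emit 'f', reset

Answer: pfdjdjdjf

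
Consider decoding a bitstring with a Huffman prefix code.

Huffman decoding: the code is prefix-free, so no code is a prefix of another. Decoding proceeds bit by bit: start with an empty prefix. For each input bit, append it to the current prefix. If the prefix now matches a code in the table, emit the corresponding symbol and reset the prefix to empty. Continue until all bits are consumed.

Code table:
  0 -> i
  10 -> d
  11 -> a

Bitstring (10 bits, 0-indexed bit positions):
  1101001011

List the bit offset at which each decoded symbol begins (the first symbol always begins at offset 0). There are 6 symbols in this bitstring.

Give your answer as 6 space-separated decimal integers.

Answer: 0 2 3 5 6 8

Derivation:
Bit 0: prefix='1' (no match yet)
Bit 1: prefix='11' -> emit 'a', reset
Bit 2: prefix='0' -> emit 'i', reset
Bit 3: prefix='1' (no match yet)
Bit 4: prefix='10' -> emit 'd', reset
Bit 5: prefix='0' -> emit 'i', reset
Bit 6: prefix='1' (no match yet)
Bit 7: prefix='10' -> emit 'd', reset
Bit 8: prefix='1' (no match yet)
Bit 9: prefix='11' -> emit 'a', reset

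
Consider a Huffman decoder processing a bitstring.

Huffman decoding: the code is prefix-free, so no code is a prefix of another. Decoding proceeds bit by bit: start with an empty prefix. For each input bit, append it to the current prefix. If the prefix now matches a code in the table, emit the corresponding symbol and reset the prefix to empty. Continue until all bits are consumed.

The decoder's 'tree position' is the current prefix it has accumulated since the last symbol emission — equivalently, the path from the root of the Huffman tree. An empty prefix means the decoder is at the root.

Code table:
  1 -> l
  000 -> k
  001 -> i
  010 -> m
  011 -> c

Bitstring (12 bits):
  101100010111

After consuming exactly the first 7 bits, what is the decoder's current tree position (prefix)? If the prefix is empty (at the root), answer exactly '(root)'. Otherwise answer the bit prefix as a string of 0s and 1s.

Answer: (root)

Derivation:
Bit 0: prefix='1' -> emit 'l', reset
Bit 1: prefix='0' (no match yet)
Bit 2: prefix='01' (no match yet)
Bit 3: prefix='011' -> emit 'c', reset
Bit 4: prefix='0' (no match yet)
Bit 5: prefix='00' (no match yet)
Bit 6: prefix='000' -> emit 'k', reset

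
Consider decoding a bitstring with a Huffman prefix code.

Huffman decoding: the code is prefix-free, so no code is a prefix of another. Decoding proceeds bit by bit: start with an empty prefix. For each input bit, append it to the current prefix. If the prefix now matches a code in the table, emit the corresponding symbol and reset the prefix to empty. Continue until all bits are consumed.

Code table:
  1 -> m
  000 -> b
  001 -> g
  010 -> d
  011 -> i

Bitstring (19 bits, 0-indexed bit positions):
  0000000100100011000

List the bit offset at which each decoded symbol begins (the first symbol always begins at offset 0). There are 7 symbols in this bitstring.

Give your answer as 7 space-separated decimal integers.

Bit 0: prefix='0' (no match yet)
Bit 1: prefix='00' (no match yet)
Bit 2: prefix='000' -> emit 'b', reset
Bit 3: prefix='0' (no match yet)
Bit 4: prefix='00' (no match yet)
Bit 5: prefix='000' -> emit 'b', reset
Bit 6: prefix='0' (no match yet)
Bit 7: prefix='01' (no match yet)
Bit 8: prefix='010' -> emit 'd', reset
Bit 9: prefix='0' (no match yet)
Bit 10: prefix='01' (no match yet)
Bit 11: prefix='010' -> emit 'd', reset
Bit 12: prefix='0' (no match yet)
Bit 13: prefix='00' (no match yet)
Bit 14: prefix='001' -> emit 'g', reset
Bit 15: prefix='1' -> emit 'm', reset
Bit 16: prefix='0' (no match yet)
Bit 17: prefix='00' (no match yet)
Bit 18: prefix='000' -> emit 'b', reset

Answer: 0 3 6 9 12 15 16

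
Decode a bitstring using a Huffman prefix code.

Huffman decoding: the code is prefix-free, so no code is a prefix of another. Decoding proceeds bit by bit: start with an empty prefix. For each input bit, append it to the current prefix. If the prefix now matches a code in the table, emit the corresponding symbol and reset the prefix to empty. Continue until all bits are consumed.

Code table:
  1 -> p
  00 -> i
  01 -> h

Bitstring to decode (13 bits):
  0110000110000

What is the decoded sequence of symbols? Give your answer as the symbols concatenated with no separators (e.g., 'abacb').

Answer: hpiippii

Derivation:
Bit 0: prefix='0' (no match yet)
Bit 1: prefix='01' -> emit 'h', reset
Bit 2: prefix='1' -> emit 'p', reset
Bit 3: prefix='0' (no match yet)
Bit 4: prefix='00' -> emit 'i', reset
Bit 5: prefix='0' (no match yet)
Bit 6: prefix='00' -> emit 'i', reset
Bit 7: prefix='1' -> emit 'p', reset
Bit 8: prefix='1' -> emit 'p', reset
Bit 9: prefix='0' (no match yet)
Bit 10: prefix='00' -> emit 'i', reset
Bit 11: prefix='0' (no match yet)
Bit 12: prefix='00' -> emit 'i', reset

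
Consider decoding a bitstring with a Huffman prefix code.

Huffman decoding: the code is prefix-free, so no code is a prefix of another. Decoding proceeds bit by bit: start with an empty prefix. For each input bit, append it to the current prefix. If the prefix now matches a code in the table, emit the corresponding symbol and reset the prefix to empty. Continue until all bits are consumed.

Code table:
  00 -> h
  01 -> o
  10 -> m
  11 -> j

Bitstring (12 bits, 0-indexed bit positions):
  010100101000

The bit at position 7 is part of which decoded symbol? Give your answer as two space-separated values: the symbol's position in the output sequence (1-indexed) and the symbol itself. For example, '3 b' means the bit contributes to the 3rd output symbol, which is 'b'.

Answer: 4 m

Derivation:
Bit 0: prefix='0' (no match yet)
Bit 1: prefix='01' -> emit 'o', reset
Bit 2: prefix='0' (no match yet)
Bit 3: prefix='01' -> emit 'o', reset
Bit 4: prefix='0' (no match yet)
Bit 5: prefix='00' -> emit 'h', reset
Bit 6: prefix='1' (no match yet)
Bit 7: prefix='10' -> emit 'm', reset
Bit 8: prefix='1' (no match yet)
Bit 9: prefix='10' -> emit 'm', reset
Bit 10: prefix='0' (no match yet)
Bit 11: prefix='00' -> emit 'h', reset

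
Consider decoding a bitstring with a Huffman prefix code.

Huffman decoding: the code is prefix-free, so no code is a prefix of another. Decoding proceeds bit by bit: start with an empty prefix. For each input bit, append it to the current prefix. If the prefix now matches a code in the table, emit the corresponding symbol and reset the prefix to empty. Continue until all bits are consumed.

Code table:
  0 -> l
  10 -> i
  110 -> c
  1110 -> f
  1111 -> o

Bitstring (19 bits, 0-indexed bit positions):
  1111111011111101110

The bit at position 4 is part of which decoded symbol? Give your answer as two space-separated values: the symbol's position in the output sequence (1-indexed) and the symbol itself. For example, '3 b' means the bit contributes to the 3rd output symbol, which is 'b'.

Bit 0: prefix='1' (no match yet)
Bit 1: prefix='11' (no match yet)
Bit 2: prefix='111' (no match yet)
Bit 3: prefix='1111' -> emit 'o', reset
Bit 4: prefix='1' (no match yet)
Bit 5: prefix='11' (no match yet)
Bit 6: prefix='111' (no match yet)
Bit 7: prefix='1110' -> emit 'f', reset
Bit 8: prefix='1' (no match yet)

Answer: 2 f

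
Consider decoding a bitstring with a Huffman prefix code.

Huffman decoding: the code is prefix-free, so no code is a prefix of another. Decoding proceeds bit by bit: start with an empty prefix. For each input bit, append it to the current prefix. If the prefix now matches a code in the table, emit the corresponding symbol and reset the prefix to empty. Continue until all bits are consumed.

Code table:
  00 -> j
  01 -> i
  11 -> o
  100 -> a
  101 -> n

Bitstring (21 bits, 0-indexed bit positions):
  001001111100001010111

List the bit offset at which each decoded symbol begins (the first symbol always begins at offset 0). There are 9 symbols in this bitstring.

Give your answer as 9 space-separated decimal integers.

Bit 0: prefix='0' (no match yet)
Bit 1: prefix='00' -> emit 'j', reset
Bit 2: prefix='1' (no match yet)
Bit 3: prefix='10' (no match yet)
Bit 4: prefix='100' -> emit 'a', reset
Bit 5: prefix='1' (no match yet)
Bit 6: prefix='11' -> emit 'o', reset
Bit 7: prefix='1' (no match yet)
Bit 8: prefix='11' -> emit 'o', reset
Bit 9: prefix='1' (no match yet)
Bit 10: prefix='10' (no match yet)
Bit 11: prefix='100' -> emit 'a', reset
Bit 12: prefix='0' (no match yet)
Bit 13: prefix='00' -> emit 'j', reset
Bit 14: prefix='1' (no match yet)
Bit 15: prefix='10' (no match yet)
Bit 16: prefix='101' -> emit 'n', reset
Bit 17: prefix='0' (no match yet)
Bit 18: prefix='01' -> emit 'i', reset
Bit 19: prefix='1' (no match yet)
Bit 20: prefix='11' -> emit 'o', reset

Answer: 0 2 5 7 9 12 14 17 19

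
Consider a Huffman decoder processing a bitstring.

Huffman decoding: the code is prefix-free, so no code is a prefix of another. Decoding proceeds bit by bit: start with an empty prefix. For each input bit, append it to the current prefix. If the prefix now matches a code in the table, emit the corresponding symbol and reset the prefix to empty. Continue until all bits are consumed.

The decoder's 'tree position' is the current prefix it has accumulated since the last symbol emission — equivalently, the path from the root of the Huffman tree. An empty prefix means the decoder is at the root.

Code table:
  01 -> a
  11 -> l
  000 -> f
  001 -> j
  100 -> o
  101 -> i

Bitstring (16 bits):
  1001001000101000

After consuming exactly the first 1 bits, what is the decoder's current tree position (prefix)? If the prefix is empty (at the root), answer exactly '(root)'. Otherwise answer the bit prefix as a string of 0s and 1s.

Answer: 1

Derivation:
Bit 0: prefix='1' (no match yet)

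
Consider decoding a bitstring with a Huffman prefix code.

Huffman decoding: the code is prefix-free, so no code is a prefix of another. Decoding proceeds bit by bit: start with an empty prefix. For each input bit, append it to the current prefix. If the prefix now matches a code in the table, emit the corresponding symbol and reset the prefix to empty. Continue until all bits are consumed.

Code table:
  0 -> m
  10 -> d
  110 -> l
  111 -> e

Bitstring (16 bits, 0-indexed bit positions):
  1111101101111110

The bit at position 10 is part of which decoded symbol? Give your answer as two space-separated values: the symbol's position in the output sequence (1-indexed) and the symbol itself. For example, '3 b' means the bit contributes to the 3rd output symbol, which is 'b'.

Answer: 4 e

Derivation:
Bit 0: prefix='1' (no match yet)
Bit 1: prefix='11' (no match yet)
Bit 2: prefix='111' -> emit 'e', reset
Bit 3: prefix='1' (no match yet)
Bit 4: prefix='11' (no match yet)
Bit 5: prefix='110' -> emit 'l', reset
Bit 6: prefix='1' (no match yet)
Bit 7: prefix='11' (no match yet)
Bit 8: prefix='110' -> emit 'l', reset
Bit 9: prefix='1' (no match yet)
Bit 10: prefix='11' (no match yet)
Bit 11: prefix='111' -> emit 'e', reset
Bit 12: prefix='1' (no match yet)
Bit 13: prefix='11' (no match yet)
Bit 14: prefix='111' -> emit 'e', reset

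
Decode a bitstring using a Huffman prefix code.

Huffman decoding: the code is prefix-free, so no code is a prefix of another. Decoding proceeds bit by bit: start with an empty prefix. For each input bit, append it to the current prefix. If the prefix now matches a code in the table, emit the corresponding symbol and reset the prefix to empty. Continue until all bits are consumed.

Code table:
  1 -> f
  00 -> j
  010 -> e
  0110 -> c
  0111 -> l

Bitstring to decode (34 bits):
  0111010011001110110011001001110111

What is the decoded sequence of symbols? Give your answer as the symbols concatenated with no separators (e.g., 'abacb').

Answer: leclccell

Derivation:
Bit 0: prefix='0' (no match yet)
Bit 1: prefix='01' (no match yet)
Bit 2: prefix='011' (no match yet)
Bit 3: prefix='0111' -> emit 'l', reset
Bit 4: prefix='0' (no match yet)
Bit 5: prefix='01' (no match yet)
Bit 6: prefix='010' -> emit 'e', reset
Bit 7: prefix='0' (no match yet)
Bit 8: prefix='01' (no match yet)
Bit 9: prefix='011' (no match yet)
Bit 10: prefix='0110' -> emit 'c', reset
Bit 11: prefix='0' (no match yet)
Bit 12: prefix='01' (no match yet)
Bit 13: prefix='011' (no match yet)
Bit 14: prefix='0111' -> emit 'l', reset
Bit 15: prefix='0' (no match yet)
Bit 16: prefix='01' (no match yet)
Bit 17: prefix='011' (no match yet)
Bit 18: prefix='0110' -> emit 'c', reset
Bit 19: prefix='0' (no match yet)
Bit 20: prefix='01' (no match yet)
Bit 21: prefix='011' (no match yet)
Bit 22: prefix='0110' -> emit 'c', reset
Bit 23: prefix='0' (no match yet)
Bit 24: prefix='01' (no match yet)
Bit 25: prefix='010' -> emit 'e', reset
Bit 26: prefix='0' (no match yet)
Bit 27: prefix='01' (no match yet)
Bit 28: prefix='011' (no match yet)
Bit 29: prefix='0111' -> emit 'l', reset
Bit 30: prefix='0' (no match yet)
Bit 31: prefix='01' (no match yet)
Bit 32: prefix='011' (no match yet)
Bit 33: prefix='0111' -> emit 'l', reset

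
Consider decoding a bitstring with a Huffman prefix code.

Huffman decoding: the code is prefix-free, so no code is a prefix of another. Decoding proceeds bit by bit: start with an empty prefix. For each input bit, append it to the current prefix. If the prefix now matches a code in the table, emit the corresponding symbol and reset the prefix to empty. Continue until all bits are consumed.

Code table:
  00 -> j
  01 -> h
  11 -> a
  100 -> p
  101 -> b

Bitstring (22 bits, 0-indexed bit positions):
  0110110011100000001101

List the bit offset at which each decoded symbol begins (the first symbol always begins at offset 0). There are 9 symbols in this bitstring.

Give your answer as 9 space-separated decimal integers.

Bit 0: prefix='0' (no match yet)
Bit 1: prefix='01' -> emit 'h', reset
Bit 2: prefix='1' (no match yet)
Bit 3: prefix='10' (no match yet)
Bit 4: prefix='101' -> emit 'b', reset
Bit 5: prefix='1' (no match yet)
Bit 6: prefix='10' (no match yet)
Bit 7: prefix='100' -> emit 'p', reset
Bit 8: prefix='1' (no match yet)
Bit 9: prefix='11' -> emit 'a', reset
Bit 10: prefix='1' (no match yet)
Bit 11: prefix='10' (no match yet)
Bit 12: prefix='100' -> emit 'p', reset
Bit 13: prefix='0' (no match yet)
Bit 14: prefix='00' -> emit 'j', reset
Bit 15: prefix='0' (no match yet)
Bit 16: prefix='00' -> emit 'j', reset
Bit 17: prefix='0' (no match yet)
Bit 18: prefix='01' -> emit 'h', reset
Bit 19: prefix='1' (no match yet)
Bit 20: prefix='10' (no match yet)
Bit 21: prefix='101' -> emit 'b', reset

Answer: 0 2 5 8 10 13 15 17 19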